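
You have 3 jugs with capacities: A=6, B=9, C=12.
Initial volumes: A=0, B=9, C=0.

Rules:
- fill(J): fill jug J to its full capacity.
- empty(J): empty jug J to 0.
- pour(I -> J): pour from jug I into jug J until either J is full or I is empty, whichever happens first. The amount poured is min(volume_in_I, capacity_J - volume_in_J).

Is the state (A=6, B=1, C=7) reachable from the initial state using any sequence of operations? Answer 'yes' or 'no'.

Answer: no

Derivation:
BFS explored all 54 reachable states.
Reachable set includes: (0,0,0), (0,0,3), (0,0,6), (0,0,9), (0,0,12), (0,3,0), (0,3,3), (0,3,6), (0,3,9), (0,3,12), (0,6,0), (0,6,3) ...
Target (A=6, B=1, C=7) not in reachable set → no.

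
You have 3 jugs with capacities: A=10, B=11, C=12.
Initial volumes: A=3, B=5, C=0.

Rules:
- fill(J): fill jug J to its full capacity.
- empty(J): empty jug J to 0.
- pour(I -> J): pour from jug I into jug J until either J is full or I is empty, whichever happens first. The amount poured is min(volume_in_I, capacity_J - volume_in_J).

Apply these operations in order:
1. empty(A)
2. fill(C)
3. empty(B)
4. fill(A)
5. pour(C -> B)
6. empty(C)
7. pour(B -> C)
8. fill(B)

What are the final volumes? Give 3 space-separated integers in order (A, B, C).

Step 1: empty(A) -> (A=0 B=5 C=0)
Step 2: fill(C) -> (A=0 B=5 C=12)
Step 3: empty(B) -> (A=0 B=0 C=12)
Step 4: fill(A) -> (A=10 B=0 C=12)
Step 5: pour(C -> B) -> (A=10 B=11 C=1)
Step 6: empty(C) -> (A=10 B=11 C=0)
Step 7: pour(B -> C) -> (A=10 B=0 C=11)
Step 8: fill(B) -> (A=10 B=11 C=11)

Answer: 10 11 11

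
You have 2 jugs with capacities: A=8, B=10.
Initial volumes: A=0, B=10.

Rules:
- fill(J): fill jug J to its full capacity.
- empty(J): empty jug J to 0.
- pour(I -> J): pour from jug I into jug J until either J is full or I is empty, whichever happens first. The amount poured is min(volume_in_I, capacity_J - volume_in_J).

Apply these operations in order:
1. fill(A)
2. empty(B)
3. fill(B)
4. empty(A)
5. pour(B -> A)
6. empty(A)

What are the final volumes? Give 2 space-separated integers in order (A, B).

Step 1: fill(A) -> (A=8 B=10)
Step 2: empty(B) -> (A=8 B=0)
Step 3: fill(B) -> (A=8 B=10)
Step 4: empty(A) -> (A=0 B=10)
Step 5: pour(B -> A) -> (A=8 B=2)
Step 6: empty(A) -> (A=0 B=2)

Answer: 0 2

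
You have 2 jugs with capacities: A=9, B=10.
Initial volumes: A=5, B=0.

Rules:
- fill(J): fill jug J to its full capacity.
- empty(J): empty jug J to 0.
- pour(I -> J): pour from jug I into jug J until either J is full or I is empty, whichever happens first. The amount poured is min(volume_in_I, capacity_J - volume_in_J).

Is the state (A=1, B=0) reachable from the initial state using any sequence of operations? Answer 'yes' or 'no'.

Answer: yes

Derivation:
BFS from (A=5, B=0):
  1. empty(A) -> (A=0 B=0)
  2. fill(B) -> (A=0 B=10)
  3. pour(B -> A) -> (A=9 B=1)
  4. empty(A) -> (A=0 B=1)
  5. pour(B -> A) -> (A=1 B=0)
Target reached → yes.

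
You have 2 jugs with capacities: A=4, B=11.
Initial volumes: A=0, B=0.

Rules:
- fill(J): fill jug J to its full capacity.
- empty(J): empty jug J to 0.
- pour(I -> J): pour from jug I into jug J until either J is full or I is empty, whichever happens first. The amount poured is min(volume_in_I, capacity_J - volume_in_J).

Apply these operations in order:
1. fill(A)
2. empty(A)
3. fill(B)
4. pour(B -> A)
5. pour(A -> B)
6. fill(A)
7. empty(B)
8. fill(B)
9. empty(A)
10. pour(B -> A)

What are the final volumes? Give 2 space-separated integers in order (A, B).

Answer: 4 7

Derivation:
Step 1: fill(A) -> (A=4 B=0)
Step 2: empty(A) -> (A=0 B=0)
Step 3: fill(B) -> (A=0 B=11)
Step 4: pour(B -> A) -> (A=4 B=7)
Step 5: pour(A -> B) -> (A=0 B=11)
Step 6: fill(A) -> (A=4 B=11)
Step 7: empty(B) -> (A=4 B=0)
Step 8: fill(B) -> (A=4 B=11)
Step 9: empty(A) -> (A=0 B=11)
Step 10: pour(B -> A) -> (A=4 B=7)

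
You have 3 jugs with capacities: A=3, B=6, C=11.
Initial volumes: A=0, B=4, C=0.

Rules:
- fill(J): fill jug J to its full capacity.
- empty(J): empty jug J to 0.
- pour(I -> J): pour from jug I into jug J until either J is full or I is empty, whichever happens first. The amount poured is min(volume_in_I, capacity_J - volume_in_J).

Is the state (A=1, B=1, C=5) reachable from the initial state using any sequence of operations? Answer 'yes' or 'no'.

Answer: no

Derivation:
BFS explored all 236 reachable states.
Reachable set includes: (0,0,0), (0,0,1), (0,0,2), (0,0,3), (0,0,4), (0,0,5), (0,0,6), (0,0,7), (0,0,8), (0,0,9), (0,0,10), (0,0,11) ...
Target (A=1, B=1, C=5) not in reachable set → no.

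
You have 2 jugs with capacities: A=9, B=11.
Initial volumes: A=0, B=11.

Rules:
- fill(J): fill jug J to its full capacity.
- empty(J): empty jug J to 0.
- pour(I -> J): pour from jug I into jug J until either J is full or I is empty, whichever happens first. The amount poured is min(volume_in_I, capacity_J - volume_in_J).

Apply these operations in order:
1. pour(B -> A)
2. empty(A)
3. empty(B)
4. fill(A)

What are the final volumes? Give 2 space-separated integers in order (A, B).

Step 1: pour(B -> A) -> (A=9 B=2)
Step 2: empty(A) -> (A=0 B=2)
Step 3: empty(B) -> (A=0 B=0)
Step 4: fill(A) -> (A=9 B=0)

Answer: 9 0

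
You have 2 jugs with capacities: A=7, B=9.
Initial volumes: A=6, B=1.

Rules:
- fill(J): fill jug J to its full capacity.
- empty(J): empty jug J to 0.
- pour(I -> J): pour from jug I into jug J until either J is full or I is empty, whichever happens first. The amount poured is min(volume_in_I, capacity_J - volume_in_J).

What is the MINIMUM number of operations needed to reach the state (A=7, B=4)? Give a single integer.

BFS from (A=6, B=1). One shortest path:
  1. empty(A) -> (A=0 B=1)
  2. fill(B) -> (A=0 B=9)
  3. pour(B -> A) -> (A=7 B=2)
  4. empty(A) -> (A=0 B=2)
  5. pour(B -> A) -> (A=2 B=0)
  6. fill(B) -> (A=2 B=9)
  7. pour(B -> A) -> (A=7 B=4)
Reached target in 7 moves.

Answer: 7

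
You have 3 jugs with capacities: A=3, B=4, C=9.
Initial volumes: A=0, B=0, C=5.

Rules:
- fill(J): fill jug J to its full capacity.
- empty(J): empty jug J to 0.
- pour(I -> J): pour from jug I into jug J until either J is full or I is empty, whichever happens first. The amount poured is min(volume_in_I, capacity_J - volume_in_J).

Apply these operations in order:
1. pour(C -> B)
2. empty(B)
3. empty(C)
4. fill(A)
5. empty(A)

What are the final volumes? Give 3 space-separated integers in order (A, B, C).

Step 1: pour(C -> B) -> (A=0 B=4 C=1)
Step 2: empty(B) -> (A=0 B=0 C=1)
Step 3: empty(C) -> (A=0 B=0 C=0)
Step 4: fill(A) -> (A=3 B=0 C=0)
Step 5: empty(A) -> (A=0 B=0 C=0)

Answer: 0 0 0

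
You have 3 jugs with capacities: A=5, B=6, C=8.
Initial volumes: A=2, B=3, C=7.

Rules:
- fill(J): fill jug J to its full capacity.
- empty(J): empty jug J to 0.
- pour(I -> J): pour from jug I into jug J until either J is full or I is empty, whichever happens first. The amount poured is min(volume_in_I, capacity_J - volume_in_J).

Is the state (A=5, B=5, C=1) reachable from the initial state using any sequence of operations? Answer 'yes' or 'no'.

Answer: yes

Derivation:
BFS from (A=2, B=3, C=7):
  1. pour(B -> A) -> (A=5 B=0 C=7)
  2. pour(C -> B) -> (A=5 B=6 C=1)
  3. empty(B) -> (A=5 B=0 C=1)
  4. pour(A -> B) -> (A=0 B=5 C=1)
  5. fill(A) -> (A=5 B=5 C=1)
Target reached → yes.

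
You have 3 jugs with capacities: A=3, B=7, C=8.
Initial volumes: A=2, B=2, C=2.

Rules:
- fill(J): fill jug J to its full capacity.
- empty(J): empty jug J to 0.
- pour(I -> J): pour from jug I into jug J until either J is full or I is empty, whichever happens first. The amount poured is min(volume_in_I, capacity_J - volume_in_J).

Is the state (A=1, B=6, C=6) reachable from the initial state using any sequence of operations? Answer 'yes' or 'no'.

BFS explored all 205 reachable states.
Reachable set includes: (0,0,0), (0,0,1), (0,0,2), (0,0,3), (0,0,4), (0,0,5), (0,0,6), (0,0,7), (0,0,8), (0,1,0), (0,1,1), (0,1,2) ...
Target (A=1, B=6, C=6) not in reachable set → no.

Answer: no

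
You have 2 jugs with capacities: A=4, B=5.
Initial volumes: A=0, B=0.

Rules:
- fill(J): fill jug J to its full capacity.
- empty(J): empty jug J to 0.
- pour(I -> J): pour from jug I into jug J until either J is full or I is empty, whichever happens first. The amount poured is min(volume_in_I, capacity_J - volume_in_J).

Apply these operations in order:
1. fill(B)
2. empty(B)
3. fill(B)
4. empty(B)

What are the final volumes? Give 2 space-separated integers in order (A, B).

Step 1: fill(B) -> (A=0 B=5)
Step 2: empty(B) -> (A=0 B=0)
Step 3: fill(B) -> (A=0 B=5)
Step 4: empty(B) -> (A=0 B=0)

Answer: 0 0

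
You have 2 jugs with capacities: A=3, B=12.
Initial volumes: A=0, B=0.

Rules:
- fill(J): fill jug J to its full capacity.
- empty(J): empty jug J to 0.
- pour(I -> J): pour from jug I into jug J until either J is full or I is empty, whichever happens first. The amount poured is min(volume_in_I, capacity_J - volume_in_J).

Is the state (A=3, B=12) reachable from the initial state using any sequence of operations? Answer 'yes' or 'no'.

BFS from (A=0, B=0):
  1. fill(A) -> (A=3 B=0)
  2. fill(B) -> (A=3 B=12)
Target reached → yes.

Answer: yes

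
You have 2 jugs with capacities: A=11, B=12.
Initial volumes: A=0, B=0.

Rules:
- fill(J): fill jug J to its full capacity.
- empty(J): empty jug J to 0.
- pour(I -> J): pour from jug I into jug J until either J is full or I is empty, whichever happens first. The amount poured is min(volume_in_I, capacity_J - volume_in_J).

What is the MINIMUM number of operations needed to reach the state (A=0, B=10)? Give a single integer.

BFS from (A=0, B=0). One shortest path:
  1. fill(A) -> (A=11 B=0)
  2. pour(A -> B) -> (A=0 B=11)
  3. fill(A) -> (A=11 B=11)
  4. pour(A -> B) -> (A=10 B=12)
  5. empty(B) -> (A=10 B=0)
  6. pour(A -> B) -> (A=0 B=10)
Reached target in 6 moves.

Answer: 6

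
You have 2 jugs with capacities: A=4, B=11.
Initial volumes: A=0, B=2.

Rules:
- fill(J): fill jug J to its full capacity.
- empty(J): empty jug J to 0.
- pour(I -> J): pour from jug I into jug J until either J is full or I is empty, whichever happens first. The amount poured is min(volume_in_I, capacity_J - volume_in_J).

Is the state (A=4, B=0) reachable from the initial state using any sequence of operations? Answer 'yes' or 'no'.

BFS from (A=0, B=2):
  1. fill(A) -> (A=4 B=2)
  2. empty(B) -> (A=4 B=0)
Target reached → yes.

Answer: yes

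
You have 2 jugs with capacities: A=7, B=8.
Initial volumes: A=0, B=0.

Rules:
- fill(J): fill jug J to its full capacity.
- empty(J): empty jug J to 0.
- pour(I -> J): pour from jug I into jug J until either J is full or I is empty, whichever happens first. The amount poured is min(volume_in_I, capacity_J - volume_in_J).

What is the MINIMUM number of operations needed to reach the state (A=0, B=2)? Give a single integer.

BFS from (A=0, B=0). One shortest path:
  1. fill(B) -> (A=0 B=8)
  2. pour(B -> A) -> (A=7 B=1)
  3. empty(A) -> (A=0 B=1)
  4. pour(B -> A) -> (A=1 B=0)
  5. fill(B) -> (A=1 B=8)
  6. pour(B -> A) -> (A=7 B=2)
  7. empty(A) -> (A=0 B=2)
Reached target in 7 moves.

Answer: 7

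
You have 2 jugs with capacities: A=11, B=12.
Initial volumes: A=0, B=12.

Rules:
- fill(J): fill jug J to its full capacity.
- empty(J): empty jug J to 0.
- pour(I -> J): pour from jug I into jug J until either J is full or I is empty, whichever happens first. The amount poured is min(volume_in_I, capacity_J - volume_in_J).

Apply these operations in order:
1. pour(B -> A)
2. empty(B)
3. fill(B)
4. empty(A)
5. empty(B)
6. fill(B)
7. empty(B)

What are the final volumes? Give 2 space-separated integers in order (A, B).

Step 1: pour(B -> A) -> (A=11 B=1)
Step 2: empty(B) -> (A=11 B=0)
Step 3: fill(B) -> (A=11 B=12)
Step 4: empty(A) -> (A=0 B=12)
Step 5: empty(B) -> (A=0 B=0)
Step 6: fill(B) -> (A=0 B=12)
Step 7: empty(B) -> (A=0 B=0)

Answer: 0 0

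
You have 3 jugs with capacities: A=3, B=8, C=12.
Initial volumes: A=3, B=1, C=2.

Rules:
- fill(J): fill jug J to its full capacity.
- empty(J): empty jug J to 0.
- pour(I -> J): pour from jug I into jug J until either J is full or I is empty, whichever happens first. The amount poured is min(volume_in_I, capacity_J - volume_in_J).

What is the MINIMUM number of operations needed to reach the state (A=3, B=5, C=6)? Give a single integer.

Answer: 4

Derivation:
BFS from (A=3, B=1, C=2). One shortest path:
  1. pour(A -> B) -> (A=0 B=4 C=2)
  2. pour(B -> C) -> (A=0 B=0 C=6)
  3. fill(B) -> (A=0 B=8 C=6)
  4. pour(B -> A) -> (A=3 B=5 C=6)
Reached target in 4 moves.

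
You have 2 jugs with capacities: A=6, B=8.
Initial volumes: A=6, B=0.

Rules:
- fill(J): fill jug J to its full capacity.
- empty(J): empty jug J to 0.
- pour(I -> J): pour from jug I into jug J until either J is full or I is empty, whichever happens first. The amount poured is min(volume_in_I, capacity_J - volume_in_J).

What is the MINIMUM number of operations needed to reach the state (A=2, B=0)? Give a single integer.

BFS from (A=6, B=0). One shortest path:
  1. empty(A) -> (A=0 B=0)
  2. fill(B) -> (A=0 B=8)
  3. pour(B -> A) -> (A=6 B=2)
  4. empty(A) -> (A=0 B=2)
  5. pour(B -> A) -> (A=2 B=0)
Reached target in 5 moves.

Answer: 5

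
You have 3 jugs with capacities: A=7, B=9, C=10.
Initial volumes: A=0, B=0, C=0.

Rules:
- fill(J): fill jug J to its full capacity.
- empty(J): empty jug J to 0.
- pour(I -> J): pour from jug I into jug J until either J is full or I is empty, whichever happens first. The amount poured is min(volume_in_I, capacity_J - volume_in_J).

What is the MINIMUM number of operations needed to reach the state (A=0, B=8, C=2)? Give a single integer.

BFS from (A=0, B=0, C=0). One shortest path:
  1. fill(C) -> (A=0 B=0 C=10)
  2. pour(C -> B) -> (A=0 B=9 C=1)
  3. pour(B -> A) -> (A=7 B=2 C=1)
  4. pour(A -> C) -> (A=0 B=2 C=8)
  5. pour(B -> A) -> (A=2 B=0 C=8)
  6. pour(C -> B) -> (A=2 B=8 C=0)
  7. pour(A -> C) -> (A=0 B=8 C=2)
Reached target in 7 moves.

Answer: 7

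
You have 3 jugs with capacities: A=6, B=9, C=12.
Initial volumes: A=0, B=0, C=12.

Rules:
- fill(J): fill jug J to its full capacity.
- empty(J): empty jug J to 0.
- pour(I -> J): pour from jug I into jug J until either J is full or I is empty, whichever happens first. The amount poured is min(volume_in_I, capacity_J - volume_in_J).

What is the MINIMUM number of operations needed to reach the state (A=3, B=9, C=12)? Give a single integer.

Answer: 3

Derivation:
BFS from (A=0, B=0, C=12). One shortest path:
  1. pour(C -> B) -> (A=0 B=9 C=3)
  2. pour(C -> A) -> (A=3 B=9 C=0)
  3. fill(C) -> (A=3 B=9 C=12)
Reached target in 3 moves.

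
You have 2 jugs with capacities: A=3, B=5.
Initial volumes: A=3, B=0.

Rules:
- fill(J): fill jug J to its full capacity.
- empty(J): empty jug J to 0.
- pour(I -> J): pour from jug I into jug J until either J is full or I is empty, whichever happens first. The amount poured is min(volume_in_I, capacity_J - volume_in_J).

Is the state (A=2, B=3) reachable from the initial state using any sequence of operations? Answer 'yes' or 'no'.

Answer: no

Derivation:
BFS explored all 16 reachable states.
Reachable set includes: (0,0), (0,1), (0,2), (0,3), (0,4), (0,5), (1,0), (1,5), (2,0), (2,5), (3,0), (3,1) ...
Target (A=2, B=3) not in reachable set → no.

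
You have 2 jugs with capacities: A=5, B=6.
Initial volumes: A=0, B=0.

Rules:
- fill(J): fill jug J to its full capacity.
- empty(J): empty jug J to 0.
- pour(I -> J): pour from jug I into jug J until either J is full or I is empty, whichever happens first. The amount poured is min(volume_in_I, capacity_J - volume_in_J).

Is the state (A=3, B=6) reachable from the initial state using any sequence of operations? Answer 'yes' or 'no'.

Answer: yes

Derivation:
BFS from (A=0, B=0):
  1. fill(A) -> (A=5 B=0)
  2. pour(A -> B) -> (A=0 B=5)
  3. fill(A) -> (A=5 B=5)
  4. pour(A -> B) -> (A=4 B=6)
  5. empty(B) -> (A=4 B=0)
  6. pour(A -> B) -> (A=0 B=4)
  7. fill(A) -> (A=5 B=4)
  8. pour(A -> B) -> (A=3 B=6)
Target reached → yes.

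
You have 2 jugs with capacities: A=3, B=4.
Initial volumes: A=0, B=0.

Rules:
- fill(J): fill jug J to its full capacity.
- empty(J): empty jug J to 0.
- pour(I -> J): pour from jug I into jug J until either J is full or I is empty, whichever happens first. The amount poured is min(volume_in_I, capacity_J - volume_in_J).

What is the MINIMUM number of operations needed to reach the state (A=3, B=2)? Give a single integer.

Answer: 6

Derivation:
BFS from (A=0, B=0). One shortest path:
  1. fill(B) -> (A=0 B=4)
  2. pour(B -> A) -> (A=3 B=1)
  3. empty(A) -> (A=0 B=1)
  4. pour(B -> A) -> (A=1 B=0)
  5. fill(B) -> (A=1 B=4)
  6. pour(B -> A) -> (A=3 B=2)
Reached target in 6 moves.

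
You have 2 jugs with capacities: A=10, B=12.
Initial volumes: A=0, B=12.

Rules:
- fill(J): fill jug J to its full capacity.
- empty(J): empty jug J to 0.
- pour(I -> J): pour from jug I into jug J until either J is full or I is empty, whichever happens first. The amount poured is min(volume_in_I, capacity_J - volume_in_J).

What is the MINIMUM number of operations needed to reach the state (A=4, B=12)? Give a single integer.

BFS from (A=0, B=12). One shortest path:
  1. pour(B -> A) -> (A=10 B=2)
  2. empty(A) -> (A=0 B=2)
  3. pour(B -> A) -> (A=2 B=0)
  4. fill(B) -> (A=2 B=12)
  5. pour(B -> A) -> (A=10 B=4)
  6. empty(A) -> (A=0 B=4)
  7. pour(B -> A) -> (A=4 B=0)
  8. fill(B) -> (A=4 B=12)
Reached target in 8 moves.

Answer: 8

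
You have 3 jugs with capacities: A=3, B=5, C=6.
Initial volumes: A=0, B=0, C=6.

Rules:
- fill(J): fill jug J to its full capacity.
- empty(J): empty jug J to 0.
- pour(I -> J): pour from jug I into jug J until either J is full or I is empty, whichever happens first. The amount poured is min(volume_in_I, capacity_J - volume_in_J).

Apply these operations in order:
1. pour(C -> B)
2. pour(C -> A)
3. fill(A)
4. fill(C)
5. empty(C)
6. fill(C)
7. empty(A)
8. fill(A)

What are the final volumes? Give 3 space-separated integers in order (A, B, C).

Answer: 3 5 6

Derivation:
Step 1: pour(C -> B) -> (A=0 B=5 C=1)
Step 2: pour(C -> A) -> (A=1 B=5 C=0)
Step 3: fill(A) -> (A=3 B=5 C=0)
Step 4: fill(C) -> (A=3 B=5 C=6)
Step 5: empty(C) -> (A=3 B=5 C=0)
Step 6: fill(C) -> (A=3 B=5 C=6)
Step 7: empty(A) -> (A=0 B=5 C=6)
Step 8: fill(A) -> (A=3 B=5 C=6)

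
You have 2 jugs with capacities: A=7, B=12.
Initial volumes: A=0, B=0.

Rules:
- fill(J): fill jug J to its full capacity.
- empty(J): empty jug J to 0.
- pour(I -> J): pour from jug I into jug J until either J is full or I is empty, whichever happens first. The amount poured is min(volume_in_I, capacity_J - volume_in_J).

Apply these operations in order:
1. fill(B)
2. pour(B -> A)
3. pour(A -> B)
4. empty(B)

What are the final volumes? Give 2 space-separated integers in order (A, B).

Answer: 0 0

Derivation:
Step 1: fill(B) -> (A=0 B=12)
Step 2: pour(B -> A) -> (A=7 B=5)
Step 3: pour(A -> B) -> (A=0 B=12)
Step 4: empty(B) -> (A=0 B=0)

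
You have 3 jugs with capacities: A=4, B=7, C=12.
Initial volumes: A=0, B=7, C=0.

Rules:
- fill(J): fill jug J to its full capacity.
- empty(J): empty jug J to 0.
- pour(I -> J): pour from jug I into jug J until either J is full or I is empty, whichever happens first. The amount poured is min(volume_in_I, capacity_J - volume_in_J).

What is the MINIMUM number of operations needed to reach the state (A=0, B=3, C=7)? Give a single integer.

BFS from (A=0, B=7, C=0). One shortest path:
  1. pour(B -> C) -> (A=0 B=0 C=7)
  2. fill(B) -> (A=0 B=7 C=7)
  3. pour(B -> A) -> (A=4 B=3 C=7)
  4. empty(A) -> (A=0 B=3 C=7)
Reached target in 4 moves.

Answer: 4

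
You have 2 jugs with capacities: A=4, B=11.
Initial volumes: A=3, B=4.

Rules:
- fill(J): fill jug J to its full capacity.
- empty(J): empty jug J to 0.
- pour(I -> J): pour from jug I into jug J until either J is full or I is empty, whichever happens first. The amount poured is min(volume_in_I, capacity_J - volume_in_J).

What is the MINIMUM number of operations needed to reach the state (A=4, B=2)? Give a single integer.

Answer: 6

Derivation:
BFS from (A=3, B=4). One shortest path:
  1. fill(B) -> (A=3 B=11)
  2. pour(B -> A) -> (A=4 B=10)
  3. empty(A) -> (A=0 B=10)
  4. pour(B -> A) -> (A=4 B=6)
  5. empty(A) -> (A=0 B=6)
  6. pour(B -> A) -> (A=4 B=2)
Reached target in 6 moves.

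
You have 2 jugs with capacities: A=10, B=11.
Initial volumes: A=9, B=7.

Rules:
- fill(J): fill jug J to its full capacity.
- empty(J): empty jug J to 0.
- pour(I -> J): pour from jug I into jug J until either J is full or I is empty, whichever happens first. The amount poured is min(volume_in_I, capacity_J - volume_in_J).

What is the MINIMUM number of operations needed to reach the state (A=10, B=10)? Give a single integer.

BFS from (A=9, B=7). One shortest path:
  1. fill(B) -> (A=9 B=11)
  2. pour(B -> A) -> (A=10 B=10)
Reached target in 2 moves.

Answer: 2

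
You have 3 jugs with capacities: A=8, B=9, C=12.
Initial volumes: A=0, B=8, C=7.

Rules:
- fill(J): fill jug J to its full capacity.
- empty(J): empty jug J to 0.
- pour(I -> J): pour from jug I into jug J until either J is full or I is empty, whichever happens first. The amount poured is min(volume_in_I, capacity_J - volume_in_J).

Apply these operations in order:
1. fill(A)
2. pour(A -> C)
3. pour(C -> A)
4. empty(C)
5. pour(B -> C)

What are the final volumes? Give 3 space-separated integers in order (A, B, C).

Answer: 8 0 8

Derivation:
Step 1: fill(A) -> (A=8 B=8 C=7)
Step 2: pour(A -> C) -> (A=3 B=8 C=12)
Step 3: pour(C -> A) -> (A=8 B=8 C=7)
Step 4: empty(C) -> (A=8 B=8 C=0)
Step 5: pour(B -> C) -> (A=8 B=0 C=8)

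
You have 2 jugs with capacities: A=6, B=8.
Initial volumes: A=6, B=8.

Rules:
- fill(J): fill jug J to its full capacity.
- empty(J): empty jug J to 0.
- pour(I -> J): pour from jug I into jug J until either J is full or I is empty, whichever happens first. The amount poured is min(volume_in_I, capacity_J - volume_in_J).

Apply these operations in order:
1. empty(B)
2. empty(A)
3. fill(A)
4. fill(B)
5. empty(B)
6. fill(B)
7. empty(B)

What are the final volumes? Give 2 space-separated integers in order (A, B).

Answer: 6 0

Derivation:
Step 1: empty(B) -> (A=6 B=0)
Step 2: empty(A) -> (A=0 B=0)
Step 3: fill(A) -> (A=6 B=0)
Step 4: fill(B) -> (A=6 B=8)
Step 5: empty(B) -> (A=6 B=0)
Step 6: fill(B) -> (A=6 B=8)
Step 7: empty(B) -> (A=6 B=0)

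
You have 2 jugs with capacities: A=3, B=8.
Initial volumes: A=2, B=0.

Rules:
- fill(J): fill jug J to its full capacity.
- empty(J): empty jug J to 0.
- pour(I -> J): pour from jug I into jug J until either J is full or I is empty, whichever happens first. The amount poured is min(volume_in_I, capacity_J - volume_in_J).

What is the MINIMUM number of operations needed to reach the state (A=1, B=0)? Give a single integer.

BFS from (A=2, B=0). One shortest path:
  1. fill(A) -> (A=3 B=0)
  2. pour(A -> B) -> (A=0 B=3)
  3. fill(A) -> (A=3 B=3)
  4. pour(A -> B) -> (A=0 B=6)
  5. fill(A) -> (A=3 B=6)
  6. pour(A -> B) -> (A=1 B=8)
  7. empty(B) -> (A=1 B=0)
Reached target in 7 moves.

Answer: 7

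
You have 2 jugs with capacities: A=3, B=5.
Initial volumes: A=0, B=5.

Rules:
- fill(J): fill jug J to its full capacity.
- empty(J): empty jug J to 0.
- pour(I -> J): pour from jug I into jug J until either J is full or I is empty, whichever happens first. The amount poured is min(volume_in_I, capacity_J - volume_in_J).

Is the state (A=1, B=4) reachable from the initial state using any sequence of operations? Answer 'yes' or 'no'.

Answer: no

Derivation:
BFS explored all 16 reachable states.
Reachable set includes: (0,0), (0,1), (0,2), (0,3), (0,4), (0,5), (1,0), (1,5), (2,0), (2,5), (3,0), (3,1) ...
Target (A=1, B=4) not in reachable set → no.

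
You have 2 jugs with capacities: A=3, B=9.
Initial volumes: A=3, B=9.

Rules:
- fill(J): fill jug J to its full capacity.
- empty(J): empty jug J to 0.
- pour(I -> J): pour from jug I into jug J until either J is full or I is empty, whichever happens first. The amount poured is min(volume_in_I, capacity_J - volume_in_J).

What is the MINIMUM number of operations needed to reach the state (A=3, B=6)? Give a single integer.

Answer: 2

Derivation:
BFS from (A=3, B=9). One shortest path:
  1. empty(A) -> (A=0 B=9)
  2. pour(B -> A) -> (A=3 B=6)
Reached target in 2 moves.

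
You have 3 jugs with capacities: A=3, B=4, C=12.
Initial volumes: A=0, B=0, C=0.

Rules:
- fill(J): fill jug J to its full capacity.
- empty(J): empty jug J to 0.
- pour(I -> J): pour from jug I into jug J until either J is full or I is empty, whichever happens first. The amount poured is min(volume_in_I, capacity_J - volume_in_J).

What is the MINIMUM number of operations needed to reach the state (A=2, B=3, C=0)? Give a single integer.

BFS from (A=0, B=0, C=0). One shortest path:
  1. fill(A) -> (A=3 B=0 C=0)
  2. pour(A -> B) -> (A=0 B=3 C=0)
  3. fill(A) -> (A=3 B=3 C=0)
  4. pour(A -> C) -> (A=0 B=3 C=3)
  5. fill(A) -> (A=3 B=3 C=3)
  6. pour(A -> B) -> (A=2 B=4 C=3)
  7. empty(B) -> (A=2 B=0 C=3)
  8. pour(C -> B) -> (A=2 B=3 C=0)
Reached target in 8 moves.

Answer: 8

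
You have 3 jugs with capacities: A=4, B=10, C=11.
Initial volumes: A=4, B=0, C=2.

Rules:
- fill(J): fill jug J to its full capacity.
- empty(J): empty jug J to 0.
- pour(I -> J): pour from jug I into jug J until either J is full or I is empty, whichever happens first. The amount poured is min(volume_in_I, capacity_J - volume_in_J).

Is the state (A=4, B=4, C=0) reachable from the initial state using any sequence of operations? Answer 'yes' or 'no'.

BFS from (A=4, B=0, C=2):
  1. empty(C) -> (A=4 B=0 C=0)
  2. pour(A -> B) -> (A=0 B=4 C=0)
  3. fill(A) -> (A=4 B=4 C=0)
Target reached → yes.

Answer: yes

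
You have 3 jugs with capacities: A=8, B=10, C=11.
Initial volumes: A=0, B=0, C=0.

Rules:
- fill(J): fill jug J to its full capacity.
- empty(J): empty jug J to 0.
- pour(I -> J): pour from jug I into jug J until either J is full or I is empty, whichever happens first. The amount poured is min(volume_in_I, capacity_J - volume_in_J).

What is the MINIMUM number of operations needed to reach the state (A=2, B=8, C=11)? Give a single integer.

Answer: 6

Derivation:
BFS from (A=0, B=0, C=0). One shortest path:
  1. fill(B) -> (A=0 B=10 C=0)
  2. pour(B -> A) -> (A=8 B=2 C=0)
  3. pour(A -> C) -> (A=0 B=2 C=8)
  4. pour(B -> A) -> (A=2 B=0 C=8)
  5. pour(C -> B) -> (A=2 B=8 C=0)
  6. fill(C) -> (A=2 B=8 C=11)
Reached target in 6 moves.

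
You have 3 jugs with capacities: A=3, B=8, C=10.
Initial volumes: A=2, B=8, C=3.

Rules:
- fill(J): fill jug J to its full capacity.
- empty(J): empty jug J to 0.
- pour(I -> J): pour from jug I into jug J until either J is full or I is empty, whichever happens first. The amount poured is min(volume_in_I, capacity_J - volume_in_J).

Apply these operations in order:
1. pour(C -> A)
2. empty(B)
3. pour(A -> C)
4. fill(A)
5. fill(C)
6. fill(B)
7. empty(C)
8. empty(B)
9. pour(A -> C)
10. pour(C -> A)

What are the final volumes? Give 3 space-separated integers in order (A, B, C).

Step 1: pour(C -> A) -> (A=3 B=8 C=2)
Step 2: empty(B) -> (A=3 B=0 C=2)
Step 3: pour(A -> C) -> (A=0 B=0 C=5)
Step 4: fill(A) -> (A=3 B=0 C=5)
Step 5: fill(C) -> (A=3 B=0 C=10)
Step 6: fill(B) -> (A=3 B=8 C=10)
Step 7: empty(C) -> (A=3 B=8 C=0)
Step 8: empty(B) -> (A=3 B=0 C=0)
Step 9: pour(A -> C) -> (A=0 B=0 C=3)
Step 10: pour(C -> A) -> (A=3 B=0 C=0)

Answer: 3 0 0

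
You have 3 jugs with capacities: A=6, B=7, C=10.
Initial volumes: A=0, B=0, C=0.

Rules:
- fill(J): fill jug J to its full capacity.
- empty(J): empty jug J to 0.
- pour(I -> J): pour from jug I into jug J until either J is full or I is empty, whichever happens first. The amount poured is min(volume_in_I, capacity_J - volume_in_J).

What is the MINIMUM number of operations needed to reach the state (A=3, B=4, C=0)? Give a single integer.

BFS from (A=0, B=0, C=0). One shortest path:
  1. fill(C) -> (A=0 B=0 C=10)
  2. pour(C -> B) -> (A=0 B=7 C=3)
  3. pour(C -> A) -> (A=3 B=7 C=0)
  4. pour(B -> C) -> (A=3 B=0 C=7)
  5. fill(B) -> (A=3 B=7 C=7)
  6. pour(B -> C) -> (A=3 B=4 C=10)
  7. empty(C) -> (A=3 B=4 C=0)
Reached target in 7 moves.

Answer: 7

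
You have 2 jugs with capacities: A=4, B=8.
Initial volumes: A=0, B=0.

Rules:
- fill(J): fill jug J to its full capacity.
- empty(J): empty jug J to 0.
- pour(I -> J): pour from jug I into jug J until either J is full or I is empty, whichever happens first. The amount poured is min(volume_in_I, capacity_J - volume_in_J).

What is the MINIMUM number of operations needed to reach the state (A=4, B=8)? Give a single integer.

BFS from (A=0, B=0). One shortest path:
  1. fill(A) -> (A=4 B=0)
  2. fill(B) -> (A=4 B=8)
Reached target in 2 moves.

Answer: 2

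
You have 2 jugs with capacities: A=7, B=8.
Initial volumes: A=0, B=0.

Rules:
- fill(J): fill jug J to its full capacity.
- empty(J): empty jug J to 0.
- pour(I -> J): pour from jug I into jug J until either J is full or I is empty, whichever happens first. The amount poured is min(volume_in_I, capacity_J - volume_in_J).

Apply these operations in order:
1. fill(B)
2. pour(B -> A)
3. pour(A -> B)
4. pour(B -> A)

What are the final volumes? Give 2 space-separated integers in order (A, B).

Step 1: fill(B) -> (A=0 B=8)
Step 2: pour(B -> A) -> (A=7 B=1)
Step 3: pour(A -> B) -> (A=0 B=8)
Step 4: pour(B -> A) -> (A=7 B=1)

Answer: 7 1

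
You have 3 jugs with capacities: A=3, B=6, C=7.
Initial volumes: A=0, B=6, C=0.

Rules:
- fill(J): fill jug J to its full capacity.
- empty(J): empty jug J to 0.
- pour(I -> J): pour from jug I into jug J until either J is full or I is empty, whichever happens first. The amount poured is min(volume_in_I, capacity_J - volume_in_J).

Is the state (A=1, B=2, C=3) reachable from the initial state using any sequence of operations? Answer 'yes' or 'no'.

Answer: no

Derivation:
BFS explored all 164 reachable states.
Reachable set includes: (0,0,0), (0,0,1), (0,0,2), (0,0,3), (0,0,4), (0,0,5), (0,0,6), (0,0,7), (0,1,0), (0,1,1), (0,1,2), (0,1,3) ...
Target (A=1, B=2, C=3) not in reachable set → no.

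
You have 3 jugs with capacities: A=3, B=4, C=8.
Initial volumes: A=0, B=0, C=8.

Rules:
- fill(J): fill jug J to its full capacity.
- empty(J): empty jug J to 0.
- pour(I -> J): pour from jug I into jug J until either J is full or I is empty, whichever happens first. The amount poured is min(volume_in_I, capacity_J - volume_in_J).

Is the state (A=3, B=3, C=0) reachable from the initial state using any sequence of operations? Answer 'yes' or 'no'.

BFS from (A=0, B=0, C=8):
  1. fill(A) -> (A=3 B=0 C=8)
  2. empty(C) -> (A=3 B=0 C=0)
  3. pour(A -> B) -> (A=0 B=3 C=0)
  4. fill(A) -> (A=3 B=3 C=0)
Target reached → yes.

Answer: yes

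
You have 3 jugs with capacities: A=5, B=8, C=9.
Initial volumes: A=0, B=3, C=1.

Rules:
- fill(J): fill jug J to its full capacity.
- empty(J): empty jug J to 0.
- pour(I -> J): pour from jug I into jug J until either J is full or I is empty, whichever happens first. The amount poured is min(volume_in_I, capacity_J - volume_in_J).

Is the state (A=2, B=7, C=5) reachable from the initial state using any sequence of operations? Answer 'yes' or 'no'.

Answer: no

Derivation:
BFS explored all 316 reachable states.
Reachable set includes: (0,0,0), (0,0,1), (0,0,2), (0,0,3), (0,0,4), (0,0,5), (0,0,6), (0,0,7), (0,0,8), (0,0,9), (0,1,0), (0,1,1) ...
Target (A=2, B=7, C=5) not in reachable set → no.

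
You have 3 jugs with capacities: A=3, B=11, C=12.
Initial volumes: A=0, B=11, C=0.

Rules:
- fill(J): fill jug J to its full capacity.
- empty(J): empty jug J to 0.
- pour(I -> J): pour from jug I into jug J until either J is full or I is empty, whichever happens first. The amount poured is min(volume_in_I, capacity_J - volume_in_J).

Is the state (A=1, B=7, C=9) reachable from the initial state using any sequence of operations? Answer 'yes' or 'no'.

BFS explored all 404 reachable states.
Reachable set includes: (0,0,0), (0,0,1), (0,0,2), (0,0,3), (0,0,4), (0,0,5), (0,0,6), (0,0,7), (0,0,8), (0,0,9), (0,0,10), (0,0,11) ...
Target (A=1, B=7, C=9) not in reachable set → no.

Answer: no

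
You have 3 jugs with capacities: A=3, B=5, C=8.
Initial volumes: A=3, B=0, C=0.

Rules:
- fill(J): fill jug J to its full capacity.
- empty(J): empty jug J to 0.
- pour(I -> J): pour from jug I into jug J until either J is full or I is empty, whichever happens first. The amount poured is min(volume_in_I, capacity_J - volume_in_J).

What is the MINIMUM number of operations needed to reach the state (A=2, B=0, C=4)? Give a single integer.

Answer: 7

Derivation:
BFS from (A=3, B=0, C=0). One shortest path:
  1. pour(A -> B) -> (A=0 B=3 C=0)
  2. fill(A) -> (A=3 B=3 C=0)
  3. pour(A -> B) -> (A=1 B=5 C=0)
  4. pour(A -> C) -> (A=0 B=5 C=1)
  5. pour(B -> A) -> (A=3 B=2 C=1)
  6. pour(A -> C) -> (A=0 B=2 C=4)
  7. pour(B -> A) -> (A=2 B=0 C=4)
Reached target in 7 moves.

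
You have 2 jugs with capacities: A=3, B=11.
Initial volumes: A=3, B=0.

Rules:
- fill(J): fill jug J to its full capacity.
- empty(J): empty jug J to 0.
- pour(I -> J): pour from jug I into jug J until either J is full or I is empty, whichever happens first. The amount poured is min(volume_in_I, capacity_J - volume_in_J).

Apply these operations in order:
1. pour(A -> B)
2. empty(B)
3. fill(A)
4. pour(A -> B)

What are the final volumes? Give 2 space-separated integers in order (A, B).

Step 1: pour(A -> B) -> (A=0 B=3)
Step 2: empty(B) -> (A=0 B=0)
Step 3: fill(A) -> (A=3 B=0)
Step 4: pour(A -> B) -> (A=0 B=3)

Answer: 0 3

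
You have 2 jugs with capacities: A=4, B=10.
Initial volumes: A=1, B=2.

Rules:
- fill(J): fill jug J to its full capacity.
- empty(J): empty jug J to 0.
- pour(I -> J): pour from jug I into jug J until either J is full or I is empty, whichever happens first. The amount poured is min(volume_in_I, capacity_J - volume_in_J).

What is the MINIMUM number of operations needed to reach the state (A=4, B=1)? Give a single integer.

Answer: 3

Derivation:
BFS from (A=1, B=2). One shortest path:
  1. empty(B) -> (A=1 B=0)
  2. pour(A -> B) -> (A=0 B=1)
  3. fill(A) -> (A=4 B=1)
Reached target in 3 moves.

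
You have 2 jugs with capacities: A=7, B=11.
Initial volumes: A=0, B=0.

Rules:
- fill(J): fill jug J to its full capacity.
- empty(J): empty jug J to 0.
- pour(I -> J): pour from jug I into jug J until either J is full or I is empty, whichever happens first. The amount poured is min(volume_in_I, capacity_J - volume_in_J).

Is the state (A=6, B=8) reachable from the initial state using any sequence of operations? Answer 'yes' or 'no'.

BFS explored all 36 reachable states.
Reachable set includes: (0,0), (0,1), (0,2), (0,3), (0,4), (0,5), (0,6), (0,7), (0,8), (0,9), (0,10), (0,11) ...
Target (A=6, B=8) not in reachable set → no.

Answer: no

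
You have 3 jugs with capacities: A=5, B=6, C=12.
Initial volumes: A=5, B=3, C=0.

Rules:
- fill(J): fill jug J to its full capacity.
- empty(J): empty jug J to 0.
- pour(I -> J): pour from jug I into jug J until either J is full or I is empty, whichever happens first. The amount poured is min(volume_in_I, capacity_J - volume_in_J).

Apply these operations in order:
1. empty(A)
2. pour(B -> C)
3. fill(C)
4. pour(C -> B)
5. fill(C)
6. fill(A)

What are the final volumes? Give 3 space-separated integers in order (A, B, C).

Step 1: empty(A) -> (A=0 B=3 C=0)
Step 2: pour(B -> C) -> (A=0 B=0 C=3)
Step 3: fill(C) -> (A=0 B=0 C=12)
Step 4: pour(C -> B) -> (A=0 B=6 C=6)
Step 5: fill(C) -> (A=0 B=6 C=12)
Step 6: fill(A) -> (A=5 B=6 C=12)

Answer: 5 6 12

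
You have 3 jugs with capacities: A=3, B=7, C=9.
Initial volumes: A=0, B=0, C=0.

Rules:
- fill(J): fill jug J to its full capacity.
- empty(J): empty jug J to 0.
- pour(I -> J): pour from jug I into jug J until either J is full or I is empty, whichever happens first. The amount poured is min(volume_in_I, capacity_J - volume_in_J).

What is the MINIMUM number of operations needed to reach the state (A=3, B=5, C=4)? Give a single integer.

Answer: 8

Derivation:
BFS from (A=0, B=0, C=0). One shortest path:
  1. fill(C) -> (A=0 B=0 C=9)
  2. pour(C -> B) -> (A=0 B=7 C=2)
  3. pour(C -> A) -> (A=2 B=7 C=0)
  4. pour(B -> C) -> (A=2 B=0 C=7)
  5. pour(A -> B) -> (A=0 B=2 C=7)
  6. fill(A) -> (A=3 B=2 C=7)
  7. pour(A -> B) -> (A=0 B=5 C=7)
  8. pour(C -> A) -> (A=3 B=5 C=4)
Reached target in 8 moves.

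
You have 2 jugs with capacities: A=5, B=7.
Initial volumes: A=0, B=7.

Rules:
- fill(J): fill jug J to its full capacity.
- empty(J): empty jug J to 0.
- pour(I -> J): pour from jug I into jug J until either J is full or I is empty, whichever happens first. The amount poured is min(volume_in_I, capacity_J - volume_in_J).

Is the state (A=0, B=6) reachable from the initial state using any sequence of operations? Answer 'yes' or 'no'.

Answer: yes

Derivation:
BFS from (A=0, B=7):
  1. pour(B -> A) -> (A=5 B=2)
  2. empty(A) -> (A=0 B=2)
  3. pour(B -> A) -> (A=2 B=0)
  4. fill(B) -> (A=2 B=7)
  5. pour(B -> A) -> (A=5 B=4)
  6. empty(A) -> (A=0 B=4)
  7. pour(B -> A) -> (A=4 B=0)
  8. fill(B) -> (A=4 B=7)
  9. pour(B -> A) -> (A=5 B=6)
  10. empty(A) -> (A=0 B=6)
Target reached → yes.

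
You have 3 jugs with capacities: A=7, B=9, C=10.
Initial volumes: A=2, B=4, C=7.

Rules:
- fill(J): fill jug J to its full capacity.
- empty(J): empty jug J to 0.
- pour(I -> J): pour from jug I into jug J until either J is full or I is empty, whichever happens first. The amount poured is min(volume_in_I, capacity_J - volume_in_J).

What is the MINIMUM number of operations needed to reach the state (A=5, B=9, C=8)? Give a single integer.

BFS from (A=2, B=4, C=7). One shortest path:
  1. pour(B -> C) -> (A=2 B=1 C=10)
  2. pour(C -> A) -> (A=7 B=1 C=5)
  3. pour(A -> B) -> (A=0 B=8 C=5)
  4. pour(C -> A) -> (A=5 B=8 C=0)
  5. pour(B -> C) -> (A=5 B=0 C=8)
  6. fill(B) -> (A=5 B=9 C=8)
Reached target in 6 moves.

Answer: 6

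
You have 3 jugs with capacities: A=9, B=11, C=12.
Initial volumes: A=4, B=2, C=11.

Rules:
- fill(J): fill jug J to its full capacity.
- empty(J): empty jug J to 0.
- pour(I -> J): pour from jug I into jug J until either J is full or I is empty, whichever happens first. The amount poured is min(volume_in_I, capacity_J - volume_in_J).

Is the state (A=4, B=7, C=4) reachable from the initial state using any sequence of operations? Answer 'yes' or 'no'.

BFS explored all 681 reachable states.
Reachable set includes: (0,0,0), (0,0,1), (0,0,2), (0,0,3), (0,0,4), (0,0,5), (0,0,6), (0,0,7), (0,0,8), (0,0,9), (0,0,10), (0,0,11) ...
Target (A=4, B=7, C=4) not in reachable set → no.

Answer: no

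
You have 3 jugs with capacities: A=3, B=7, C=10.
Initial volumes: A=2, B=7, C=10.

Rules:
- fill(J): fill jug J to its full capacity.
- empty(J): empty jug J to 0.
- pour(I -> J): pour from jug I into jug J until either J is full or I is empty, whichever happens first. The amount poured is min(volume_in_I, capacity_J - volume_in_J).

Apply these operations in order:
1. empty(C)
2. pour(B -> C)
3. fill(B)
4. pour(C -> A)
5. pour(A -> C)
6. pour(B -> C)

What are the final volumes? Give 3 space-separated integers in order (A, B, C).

Answer: 0 6 10

Derivation:
Step 1: empty(C) -> (A=2 B=7 C=0)
Step 2: pour(B -> C) -> (A=2 B=0 C=7)
Step 3: fill(B) -> (A=2 B=7 C=7)
Step 4: pour(C -> A) -> (A=3 B=7 C=6)
Step 5: pour(A -> C) -> (A=0 B=7 C=9)
Step 6: pour(B -> C) -> (A=0 B=6 C=10)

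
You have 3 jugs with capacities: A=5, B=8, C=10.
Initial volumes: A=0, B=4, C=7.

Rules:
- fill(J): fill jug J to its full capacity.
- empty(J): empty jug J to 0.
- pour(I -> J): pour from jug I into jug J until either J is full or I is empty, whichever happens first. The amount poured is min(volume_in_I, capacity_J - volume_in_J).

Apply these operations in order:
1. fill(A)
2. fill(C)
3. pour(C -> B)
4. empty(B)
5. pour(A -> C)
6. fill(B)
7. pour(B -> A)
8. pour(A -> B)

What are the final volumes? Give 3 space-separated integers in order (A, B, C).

Answer: 1 8 10

Derivation:
Step 1: fill(A) -> (A=5 B=4 C=7)
Step 2: fill(C) -> (A=5 B=4 C=10)
Step 3: pour(C -> B) -> (A=5 B=8 C=6)
Step 4: empty(B) -> (A=5 B=0 C=6)
Step 5: pour(A -> C) -> (A=1 B=0 C=10)
Step 6: fill(B) -> (A=1 B=8 C=10)
Step 7: pour(B -> A) -> (A=5 B=4 C=10)
Step 8: pour(A -> B) -> (A=1 B=8 C=10)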